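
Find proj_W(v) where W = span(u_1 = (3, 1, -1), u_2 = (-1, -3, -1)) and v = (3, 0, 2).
proj_W(v) = (11/6, 7/6, -1/3)

Set up U = [u_1 | ... | u_2] ∈ R^(3×2). The projector onto W = col(U) is P = U (U^T U)^(-1) U^T.
Compute U^T U =
  [11, -5]
  [-5, 11],
and U^T v = (7, -5).
Solve U^T U · c = U^T v for the coefficients: c = (13/24, -5/24). The projection is proj_W(v) = U c.
Check: (v - proj_W(v)) · u_1 = 0  (should be 0).
Check: (v - proj_W(v)) · u_2 = 0  (should be 0).
Result: proj_W(v) = (11/6, 7/6, -1/3).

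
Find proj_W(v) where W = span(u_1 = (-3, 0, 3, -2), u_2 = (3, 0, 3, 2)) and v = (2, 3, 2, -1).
proj_W(v) = (12/13, 0, 2, 8/13)

Set up U = [u_1 | ... | u_2] ∈ R^(4×2). The projector onto W = col(U) is P = U (U^T U)^(-1) U^T.
Compute U^T U =
  [22, -4]
  [-4, 22],
and U^T v = (2, 10).
Solve U^T U · c = U^T v for the coefficients: c = (7/39, 19/39). The projection is proj_W(v) = U c.
Check: (v - proj_W(v)) · u_1 = 0  (should be 0).
Check: (v - proj_W(v)) · u_2 = 0  (should be 0).
Result: proj_W(v) = (12/13, 0, 2, 8/13).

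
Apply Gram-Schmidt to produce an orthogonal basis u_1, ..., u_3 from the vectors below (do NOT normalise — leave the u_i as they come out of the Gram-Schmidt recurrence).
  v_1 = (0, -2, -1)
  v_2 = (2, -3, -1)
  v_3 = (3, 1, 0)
Orthogonal basis:
  u_1 = (0, -2, -1)
  u_2 = (2, -1/5, 2/5)
  u_3 = (5/21, 10/21, -20/21)

Apply the Gram-Schmidt recurrence
  u_1 = v_1
  u_i = v_i − Σ_{j<i} ((v_i · u_j) / (u_j · u_j)) · u_j.

Step by step this gives:
  u_1 = (0, -2, -1)
  u_2 = (2, -1/5, 2/5)
  u_3 = (5/21, 10/21, -20/21)

Orthogonality check:
  u_2 · u_1 = 0 (should be 0)
  u_3 · u_1 = 0 (should be 0)
  u_3 · u_2 = 0 (should be 0)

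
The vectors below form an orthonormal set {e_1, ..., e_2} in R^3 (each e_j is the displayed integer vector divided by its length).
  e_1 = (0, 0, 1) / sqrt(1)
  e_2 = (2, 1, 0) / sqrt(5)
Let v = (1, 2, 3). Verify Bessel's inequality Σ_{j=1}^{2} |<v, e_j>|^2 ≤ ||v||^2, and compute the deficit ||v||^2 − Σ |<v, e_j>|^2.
Σ |<v, e_j>|^2 = 61/5; ||v||^2 = 14; deficit = 9/5

Write each e_j = u_j / sqrt(<u_j, u_j>) where u_j is the displayed integer vector. Then <v, e_j> = <v, u_j> / sqrt(<u_j, u_j>), so |<v, e_j>|^2 = <v, u_j>^2 / <u_j, u_j>.
Coefficients: <v, e_1> = 3/sqrt(1), <v, e_2> = 4/sqrt(5).
Square and sum: Σ |<v, e_j>|^2 = 61/5.
Compute ||v||^2 = v·v = 14.
Deficit = 14 − 61/5 = 9/5 ≥ 0, confirming Bessel's inequality. (The deficit equals ||v − Σ <v,e_j> e_j||^2, the squared distance from v to span{e_j}.)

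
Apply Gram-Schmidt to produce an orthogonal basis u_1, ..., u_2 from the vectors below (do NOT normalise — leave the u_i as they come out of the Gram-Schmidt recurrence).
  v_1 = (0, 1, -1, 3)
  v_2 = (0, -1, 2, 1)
Orthogonal basis:
  u_1 = (0, 1, -1, 3)
  u_2 = (0, -1, 2, 1)

Apply the Gram-Schmidt recurrence
  u_1 = v_1
  u_i = v_i − Σ_{j<i} ((v_i · u_j) / (u_j · u_j)) · u_j.

Step by step this gives:
  u_1 = (0, 1, -1, 3)
  u_2 = (0, -1, 2, 1)

Orthogonality check:
  u_2 · u_1 = 0 (should be 0)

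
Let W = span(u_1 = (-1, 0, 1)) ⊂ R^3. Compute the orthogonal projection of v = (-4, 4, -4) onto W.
proj_W(v) = (0, 0, 0)

Set up U = [u_1 | ... | u_1] ∈ R^(3×1). The projector onto W = col(U) is P = U (U^T U)^(-1) U^T.
Compute U^T U =
  [2],
and U^T v = (0).
Solve U^T U · c = U^T v for the coefficients: c = (0). The projection is proj_W(v) = U c.
Check: (v - proj_W(v)) · u_1 = 0  (should be 0).
Result: proj_W(v) = (0, 0, 0).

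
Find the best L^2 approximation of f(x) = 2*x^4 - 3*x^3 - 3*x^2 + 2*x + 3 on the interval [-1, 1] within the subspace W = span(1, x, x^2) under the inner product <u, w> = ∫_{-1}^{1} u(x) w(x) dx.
g(x) = -9*x^2/7 + x/5 + 99/35

The best approximation g ∈ W is the orthogonal projection of f onto W. Writing g = a_0 + a_1 x + a_2 x^2, the coefficients solve the normal equations G · a = b where
  G_{ij} = <φ_i, φ_j> and b_i = <f, φ_i>, with φ_0 = 1, φ_1 = x, φ_2 = x^2.
G =
  [2, 0, 2/3]
  [0, 2/3, 0]
  [2/3, 0, 2/5],
b = (24/5, 2/15, 48/35).
Solving gives a_0 = 99/35, a_1 = 1/5, a_2 = -9/7, so
  g(x) = -9*x^2/7 + x/5 + 99/35.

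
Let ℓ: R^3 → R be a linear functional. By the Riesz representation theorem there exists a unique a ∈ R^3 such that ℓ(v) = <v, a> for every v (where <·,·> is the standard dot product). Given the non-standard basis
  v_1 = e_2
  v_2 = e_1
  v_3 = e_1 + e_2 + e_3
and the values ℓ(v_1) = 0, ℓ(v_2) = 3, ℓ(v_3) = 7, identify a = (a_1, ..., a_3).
a = (3, 0, 4)

Write a = (a_1, ..., a_3) in the standard basis. For each basis vector v_i, ℓ(v_i) = <v_i, a> is a linear equation in the a_j's. Collect the n equations into a matrix system V a = ℓ, where row i of V is v_i (expressed in the standard basis). Since V is invertible (lower-triangular with 1s on the diagonal, up to permutation), solve by back-substitution:
  V =
[[0, 1, 0],
 [1, 0, 0],
 [1, 1, 1]]
  V a = (0, 3, 7)
Solving gives a = (3, 0, 4).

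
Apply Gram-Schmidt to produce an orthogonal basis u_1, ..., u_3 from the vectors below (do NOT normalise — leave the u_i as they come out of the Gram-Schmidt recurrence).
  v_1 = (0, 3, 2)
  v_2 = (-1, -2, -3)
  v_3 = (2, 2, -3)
Orthogonal basis:
  u_1 = (0, 3, 2)
  u_2 = (-1, 10/13, -15/13)
  u_3 = (115/38, 23/19, -69/38)

Apply the Gram-Schmidt recurrence
  u_1 = v_1
  u_i = v_i − Σ_{j<i} ((v_i · u_j) / (u_j · u_j)) · u_j.

Step by step this gives:
  u_1 = (0, 3, 2)
  u_2 = (-1, 10/13, -15/13)
  u_3 = (115/38, 23/19, -69/38)

Orthogonality check:
  u_2 · u_1 = 0 (should be 0)
  u_3 · u_1 = 0 (should be 0)
  u_3 · u_2 = 0 (should be 0)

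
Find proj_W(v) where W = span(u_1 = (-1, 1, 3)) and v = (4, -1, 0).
proj_W(v) = (5/11, -5/11, -15/11)

Set up U = [u_1 | ... | u_1] ∈ R^(3×1). The projector onto W = col(U) is P = U (U^T U)^(-1) U^T.
Compute U^T U =
  [11],
and U^T v = (-5).
Solve U^T U · c = U^T v for the coefficients: c = (-5/11). The projection is proj_W(v) = U c.
Check: (v - proj_W(v)) · u_1 = 0  (should be 0).
Result: proj_W(v) = (5/11, -5/11, -15/11).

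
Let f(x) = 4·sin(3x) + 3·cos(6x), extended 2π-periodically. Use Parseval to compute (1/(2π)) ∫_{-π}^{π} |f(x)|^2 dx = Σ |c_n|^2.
Σ |c_n|^2 = 25/2

Expand |f|^2 and use orthogonality of {sin(nx), cos(mx)} on [-π, π]:
  ∫_{-π}^{π} sin(nx)^2 dx = π, ∫ cos(mx)^2 dx = π, and cross terms integrate to 0.
So ∫_{-π}^{π} f(x)^2 dx = 4^2 · π + 3^2 · π = (16 + 9)π.
Divide by 2π: (16 + 9)/2 = 25/2.
By Parseval, this equals Σ |c_n|^2.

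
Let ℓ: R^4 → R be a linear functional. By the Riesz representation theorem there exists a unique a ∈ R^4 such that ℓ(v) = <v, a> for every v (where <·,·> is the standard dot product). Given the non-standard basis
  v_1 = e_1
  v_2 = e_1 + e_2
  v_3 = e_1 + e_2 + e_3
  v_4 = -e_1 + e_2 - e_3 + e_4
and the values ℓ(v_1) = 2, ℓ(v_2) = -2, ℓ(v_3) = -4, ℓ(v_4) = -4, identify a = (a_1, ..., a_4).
a = (2, -4, -2, 0)

Write a = (a_1, ..., a_4) in the standard basis. For each basis vector v_i, ℓ(v_i) = <v_i, a> is a linear equation in the a_j's. Collect the n equations into a matrix system V a = ℓ, where row i of V is v_i (expressed in the standard basis). Since V is invertible (lower-triangular with 1s on the diagonal, up to permutation), solve by back-substitution:
  V =
[[1, 0, 0, 0],
 [1, 1, 0, 0],
 [1, 1, 1, 0],
 [-1, 1, -1, 1]]
  V a = (2, -2, -4, -4)
Solving gives a = (2, -4, -2, 0).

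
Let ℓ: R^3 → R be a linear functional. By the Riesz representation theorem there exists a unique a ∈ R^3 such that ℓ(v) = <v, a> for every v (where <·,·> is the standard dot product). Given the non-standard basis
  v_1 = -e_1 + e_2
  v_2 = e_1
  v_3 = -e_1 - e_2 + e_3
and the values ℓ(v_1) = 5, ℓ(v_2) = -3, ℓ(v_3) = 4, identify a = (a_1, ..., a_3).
a = (-3, 2, 3)

Write a = (a_1, ..., a_3) in the standard basis. For each basis vector v_i, ℓ(v_i) = <v_i, a> is a linear equation in the a_j's. Collect the n equations into a matrix system V a = ℓ, where row i of V is v_i (expressed in the standard basis). Since V is invertible (lower-triangular with 1s on the diagonal, up to permutation), solve by back-substitution:
  V =
[[-1, 1, 0],
 [1, 0, 0],
 [-1, -1, 1]]
  V a = (5, -3, 4)
Solving gives a = (-3, 2, 3).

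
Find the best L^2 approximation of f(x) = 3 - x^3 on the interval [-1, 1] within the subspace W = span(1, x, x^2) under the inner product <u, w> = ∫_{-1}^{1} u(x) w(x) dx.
g(x) = 3 - 3*x/5

The best approximation g ∈ W is the orthogonal projection of f onto W. Writing g = a_0 + a_1 x + a_2 x^2, the coefficients solve the normal equations G · a = b where
  G_{ij} = <φ_i, φ_j> and b_i = <f, φ_i>, with φ_0 = 1, φ_1 = x, φ_2 = x^2.
G =
  [2, 0, 2/3]
  [0, 2/3, 0]
  [2/3, 0, 2/5],
b = (6, -2/5, 2).
Solving gives a_0 = 3, a_1 = -3/5, a_2 = 0, so
  g(x) = 3 - 3*x/5.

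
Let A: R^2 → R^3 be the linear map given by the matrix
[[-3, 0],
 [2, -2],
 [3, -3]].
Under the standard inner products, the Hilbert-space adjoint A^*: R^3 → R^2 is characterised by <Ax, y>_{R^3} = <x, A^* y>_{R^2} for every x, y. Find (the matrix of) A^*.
A^* = A^T =
[[-3, 2, 3],
 [0, -2, -3]]

For real matrices with standard dot products, the defining identity <Ax, y> = <x, A^* y> gives (Ax)^T y = x^T (A^*) y, i.e. x^T A^T y = x^T (A^*) y. Since this holds for all x, y, we must have A^* = A^T. Therefore
A^* =
[[-3, 2, 3],
 [0, -2, -3]].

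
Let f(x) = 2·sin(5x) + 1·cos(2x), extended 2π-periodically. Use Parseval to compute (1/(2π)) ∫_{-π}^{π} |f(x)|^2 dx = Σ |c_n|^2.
Σ |c_n|^2 = 5/2

Expand |f|^2 and use orthogonality of {sin(nx), cos(mx)} on [-π, π]:
  ∫_{-π}^{π} sin(nx)^2 dx = π, ∫ cos(mx)^2 dx = π, and cross terms integrate to 0.
So ∫_{-π}^{π} f(x)^2 dx = 2^2 · π + 1^2 · π = (4 + 1)π.
Divide by 2π: (4 + 1)/2 = 5/2.
By Parseval, this equals Σ |c_n|^2.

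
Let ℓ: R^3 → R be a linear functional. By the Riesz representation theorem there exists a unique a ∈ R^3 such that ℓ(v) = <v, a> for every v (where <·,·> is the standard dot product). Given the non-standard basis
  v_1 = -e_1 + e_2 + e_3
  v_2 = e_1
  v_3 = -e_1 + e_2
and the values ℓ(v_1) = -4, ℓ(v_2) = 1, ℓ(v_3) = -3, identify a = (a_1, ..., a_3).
a = (1, -2, -1)

Write a = (a_1, ..., a_3) in the standard basis. For each basis vector v_i, ℓ(v_i) = <v_i, a> is a linear equation in the a_j's. Collect the n equations into a matrix system V a = ℓ, where row i of V is v_i (expressed in the standard basis). Since V is invertible (lower-triangular with 1s on the diagonal, up to permutation), solve by back-substitution:
  V =
[[-1, 1, 1],
 [1, 0, 0],
 [-1, 1, 0]]
  V a = (-4, 1, -3)
Solving gives a = (1, -2, -1).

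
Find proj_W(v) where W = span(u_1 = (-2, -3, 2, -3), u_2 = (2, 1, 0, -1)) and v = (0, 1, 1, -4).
proj_W(v) = (44/35, -3/5, 43/35, -108/35)

Set up U = [u_1 | ... | u_2] ∈ R^(4×2). The projector onto W = col(U) is P = U (U^T U)^(-1) U^T.
Compute U^T U =
  [26, -4]
  [-4, 6],
and U^T v = (11, 5).
Solve U^T U · c = U^T v for the coefficients: c = (43/70, 87/70). The projection is proj_W(v) = U c.
Check: (v - proj_W(v)) · u_1 = 0  (should be 0).
Check: (v - proj_W(v)) · u_2 = 0  (should be 0).
Result: proj_W(v) = (44/35, -3/5, 43/35, -108/35).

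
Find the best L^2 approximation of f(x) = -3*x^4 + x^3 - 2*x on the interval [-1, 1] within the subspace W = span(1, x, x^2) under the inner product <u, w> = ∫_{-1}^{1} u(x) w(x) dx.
g(x) = -18*x^2/7 - 7*x/5 + 9/35

The best approximation g ∈ W is the orthogonal projection of f onto W. Writing g = a_0 + a_1 x + a_2 x^2, the coefficients solve the normal equations G · a = b where
  G_{ij} = <φ_i, φ_j> and b_i = <f, φ_i>, with φ_0 = 1, φ_1 = x, φ_2 = x^2.
G =
  [2, 0, 2/3]
  [0, 2/3, 0]
  [2/3, 0, 2/5],
b = (-6/5, -14/15, -6/7).
Solving gives a_0 = 9/35, a_1 = -7/5, a_2 = -18/7, so
  g(x) = -18*x^2/7 - 7*x/5 + 9/35.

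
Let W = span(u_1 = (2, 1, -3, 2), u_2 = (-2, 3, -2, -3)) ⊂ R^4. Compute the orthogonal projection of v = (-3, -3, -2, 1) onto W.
proj_W(v) = (18/467, -139/467, 158/467, 55/467)

Set up U = [u_1 | ... | u_2] ∈ R^(4×2). The projector onto W = col(U) is P = U (U^T U)^(-1) U^T.
Compute U^T U =
  [18, -1]
  [-1, 26],
and U^T v = (-1, -2).
Solve U^T U · c = U^T v for the coefficients: c = (-28/467, -37/467). The projection is proj_W(v) = U c.
Check: (v - proj_W(v)) · u_1 = 0  (should be 0).
Check: (v - proj_W(v)) · u_2 = 0  (should be 0).
Result: proj_W(v) = (18/467, -139/467, 158/467, 55/467).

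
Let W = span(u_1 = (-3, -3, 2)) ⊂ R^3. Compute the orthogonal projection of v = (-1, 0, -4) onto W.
proj_W(v) = (15/22, 15/22, -5/11)

Set up U = [u_1 | ... | u_1] ∈ R^(3×1). The projector onto W = col(U) is P = U (U^T U)^(-1) U^T.
Compute U^T U =
  [22],
and U^T v = (-5).
Solve U^T U · c = U^T v for the coefficients: c = (-5/22). The projection is proj_W(v) = U c.
Check: (v - proj_W(v)) · u_1 = 0  (should be 0).
Result: proj_W(v) = (15/22, 15/22, -5/11).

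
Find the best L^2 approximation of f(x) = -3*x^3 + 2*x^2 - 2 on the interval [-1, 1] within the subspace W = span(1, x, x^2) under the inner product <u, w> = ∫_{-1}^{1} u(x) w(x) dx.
g(x) = 2*x^2 - 9*x/5 - 2

The best approximation g ∈ W is the orthogonal projection of f onto W. Writing g = a_0 + a_1 x + a_2 x^2, the coefficients solve the normal equations G · a = b where
  G_{ij} = <φ_i, φ_j> and b_i = <f, φ_i>, with φ_0 = 1, φ_1 = x, φ_2 = x^2.
G =
  [2, 0, 2/3]
  [0, 2/3, 0]
  [2/3, 0, 2/5],
b = (-8/3, -6/5, -8/15).
Solving gives a_0 = -2, a_1 = -9/5, a_2 = 2, so
  g(x) = 2*x^2 - 9*x/5 - 2.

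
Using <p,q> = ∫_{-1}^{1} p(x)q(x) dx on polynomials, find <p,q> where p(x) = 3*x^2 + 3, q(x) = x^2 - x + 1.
<p,q> = 56/5

Expand the product: p(x)·q(x) = 3*x^4 - 3*x^3 + 6*x^2 - 3*x + 3.
∫_{-1}^{1} of each monomial x^k gives [2/(k+1) if k even, 0 if k odd]. Integrating term-by-term (or equivalently evaluating the antiderivative F(x) = 3*x^5/5 - 3*x^4/4 + 2*x^3 - 3*x^2/2 + 3*x at the endpoints):
  F(1) − F(−1) = 67/20 − (-157/20) = 56/5.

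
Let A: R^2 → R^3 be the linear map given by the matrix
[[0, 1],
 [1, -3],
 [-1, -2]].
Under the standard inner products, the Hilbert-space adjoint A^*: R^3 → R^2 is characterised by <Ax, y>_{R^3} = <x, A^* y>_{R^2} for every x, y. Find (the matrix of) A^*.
A^* = A^T =
[[0, 1, -1],
 [1, -3, -2]]

For real matrices with standard dot products, the defining identity <Ax, y> = <x, A^* y> gives (Ax)^T y = x^T (A^*) y, i.e. x^T A^T y = x^T (A^*) y. Since this holds for all x, y, we must have A^* = A^T. Therefore
A^* =
[[0, 1, -1],
 [1, -3, -2]].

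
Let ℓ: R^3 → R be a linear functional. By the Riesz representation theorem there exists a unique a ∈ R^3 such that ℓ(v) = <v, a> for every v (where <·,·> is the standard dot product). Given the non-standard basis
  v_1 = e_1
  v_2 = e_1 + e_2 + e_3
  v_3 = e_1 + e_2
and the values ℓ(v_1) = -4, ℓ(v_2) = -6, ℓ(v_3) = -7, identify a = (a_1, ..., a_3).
a = (-4, -3, 1)

Write a = (a_1, ..., a_3) in the standard basis. For each basis vector v_i, ℓ(v_i) = <v_i, a> is a linear equation in the a_j's. Collect the n equations into a matrix system V a = ℓ, where row i of V is v_i (expressed in the standard basis). Since V is invertible (lower-triangular with 1s on the diagonal, up to permutation), solve by back-substitution:
  V =
[[1, 0, 0],
 [1, 1, 1],
 [1, 1, 0]]
  V a = (-4, -6, -7)
Solving gives a = (-4, -3, 1).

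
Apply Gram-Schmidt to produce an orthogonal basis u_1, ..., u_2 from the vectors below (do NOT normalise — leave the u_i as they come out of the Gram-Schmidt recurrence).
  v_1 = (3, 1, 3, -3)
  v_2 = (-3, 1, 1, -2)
Orthogonal basis:
  u_1 = (3, 1, 3, -3)
  u_2 = (-87/28, 27/28, 25/28, -53/28)

Apply the Gram-Schmidt recurrence
  u_1 = v_1
  u_i = v_i − Σ_{j<i} ((v_i · u_j) / (u_j · u_j)) · u_j.

Step by step this gives:
  u_1 = (3, 1, 3, -3)
  u_2 = (-87/28, 27/28, 25/28, -53/28)

Orthogonality check:
  u_2 · u_1 = 0 (should be 0)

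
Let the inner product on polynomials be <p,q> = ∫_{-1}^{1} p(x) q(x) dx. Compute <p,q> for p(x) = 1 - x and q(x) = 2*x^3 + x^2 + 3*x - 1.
<p,q> = -62/15

Expand the product: p(x)·q(x) = -2*x^4 + x^3 - 2*x^2 + 4*x - 1.
∫_{-1}^{1} of each monomial x^k gives [2/(k+1) if k even, 0 if k odd]. Integrating term-by-term (or equivalently evaluating the antiderivative F(x) = -2*x^5/5 + x^4/4 - 2*x^3/3 + 2*x^2 - x at the endpoints):
  F(1) − F(−1) = 11/60 − (259/60) = -62/15.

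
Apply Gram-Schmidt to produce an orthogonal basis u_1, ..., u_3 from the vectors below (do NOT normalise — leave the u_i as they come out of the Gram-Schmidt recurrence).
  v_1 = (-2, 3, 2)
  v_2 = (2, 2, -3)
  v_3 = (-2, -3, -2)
Orthogonal basis:
  u_1 = (-2, 3, 2)
  u_2 = (26/17, 46/17, -43/17)
  u_3 = (-52/21, -8/21, -40/21)

Apply the Gram-Schmidt recurrence
  u_1 = v_1
  u_i = v_i − Σ_{j<i} ((v_i · u_j) / (u_j · u_j)) · u_j.

Step by step this gives:
  u_1 = (-2, 3, 2)
  u_2 = (26/17, 46/17, -43/17)
  u_3 = (-52/21, -8/21, -40/21)

Orthogonality check:
  u_2 · u_1 = 0 (should be 0)
  u_3 · u_1 = 0 (should be 0)
  u_3 · u_2 = 0 (should be 0)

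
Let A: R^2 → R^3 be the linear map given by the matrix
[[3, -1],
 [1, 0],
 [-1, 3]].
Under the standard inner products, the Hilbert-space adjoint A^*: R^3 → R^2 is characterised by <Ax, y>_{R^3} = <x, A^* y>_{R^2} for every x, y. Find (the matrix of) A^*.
A^* = A^T =
[[3, 1, -1],
 [-1, 0, 3]]

For real matrices with standard dot products, the defining identity <Ax, y> = <x, A^* y> gives (Ax)^T y = x^T (A^*) y, i.e. x^T A^T y = x^T (A^*) y. Since this holds for all x, y, we must have A^* = A^T. Therefore
A^* =
[[3, 1, -1],
 [-1, 0, 3]].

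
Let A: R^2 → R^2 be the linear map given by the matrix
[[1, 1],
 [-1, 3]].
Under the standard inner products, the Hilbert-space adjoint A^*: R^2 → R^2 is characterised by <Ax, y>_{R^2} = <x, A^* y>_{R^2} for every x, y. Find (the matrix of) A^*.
A^* = A^T =
[[1, -1],
 [1, 3]]

For real matrices with standard dot products, the defining identity <Ax, y> = <x, A^* y> gives (Ax)^T y = x^T (A^*) y, i.e. x^T A^T y = x^T (A^*) y. Since this holds for all x, y, we must have A^* = A^T. Therefore
A^* =
[[1, -1],
 [1, 3]].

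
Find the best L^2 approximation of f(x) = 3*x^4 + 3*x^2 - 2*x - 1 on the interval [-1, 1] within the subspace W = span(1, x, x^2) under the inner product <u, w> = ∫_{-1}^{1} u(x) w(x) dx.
g(x) = 39*x^2/7 - 2*x - 44/35

The best approximation g ∈ W is the orthogonal projection of f onto W. Writing g = a_0 + a_1 x + a_2 x^2, the coefficients solve the normal equations G · a = b where
  G_{ij} = <φ_i, φ_j> and b_i = <f, φ_i>, with φ_0 = 1, φ_1 = x, φ_2 = x^2.
G =
  [2, 0, 2/3]
  [0, 2/3, 0]
  [2/3, 0, 2/5],
b = (6/5, -4/3, 146/105).
Solving gives a_0 = -44/35, a_1 = -2, a_2 = 39/7, so
  g(x) = 39*x^2/7 - 2*x - 44/35.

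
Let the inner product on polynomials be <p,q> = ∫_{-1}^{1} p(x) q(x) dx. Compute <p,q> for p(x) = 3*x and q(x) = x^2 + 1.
<p,q> = 0

Expand the product: p(x)·q(x) = 3*x^3 + 3*x.
∫_{-1}^{1} of each monomial x^k gives [2/(k+1) if k even, 0 if k odd]. Integrating term-by-term (or equivalently evaluating the antiderivative F(x) = 3*x^4/4 + 3*x^2/2 at the endpoints):
  F(1) − F(−1) = 9/4 − (9/4) = 0.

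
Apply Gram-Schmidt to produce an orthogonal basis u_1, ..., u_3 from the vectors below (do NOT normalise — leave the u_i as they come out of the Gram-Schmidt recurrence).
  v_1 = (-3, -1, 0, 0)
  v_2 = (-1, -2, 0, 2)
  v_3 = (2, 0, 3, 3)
Orthogonal basis:
  u_1 = (-3, -1, 0, 0)
  u_2 = (1/2, -3/2, 0, 2)
  u_3 = (-22/65, 66/65, 3, 11/13)

Apply the Gram-Schmidt recurrence
  u_1 = v_1
  u_i = v_i − Σ_{j<i} ((v_i · u_j) / (u_j · u_j)) · u_j.

Step by step this gives:
  u_1 = (-3, -1, 0, 0)
  u_2 = (1/2, -3/2, 0, 2)
  u_3 = (-22/65, 66/65, 3, 11/13)

Orthogonality check:
  u_2 · u_1 = 0 (should be 0)
  u_3 · u_1 = 0 (should be 0)
  u_3 · u_2 = 0 (should be 0)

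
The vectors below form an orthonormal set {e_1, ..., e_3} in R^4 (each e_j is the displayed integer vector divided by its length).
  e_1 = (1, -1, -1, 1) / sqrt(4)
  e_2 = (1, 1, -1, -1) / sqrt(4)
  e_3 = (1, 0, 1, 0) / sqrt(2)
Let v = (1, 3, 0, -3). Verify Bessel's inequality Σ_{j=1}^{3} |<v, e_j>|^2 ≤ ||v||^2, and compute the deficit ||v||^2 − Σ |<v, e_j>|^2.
Σ |<v, e_j>|^2 = 19; ||v||^2 = 19; deficit = 0

Write each e_j = u_j / sqrt(<u_j, u_j>) where u_j is the displayed integer vector. Then <v, e_j> = <v, u_j> / sqrt(<u_j, u_j>), so |<v, e_j>|^2 = <v, u_j>^2 / <u_j, u_j>.
Coefficients: <v, e_1> = -5/sqrt(4), <v, e_2> = 7/sqrt(4), <v, e_3> = 1/sqrt(2).
Square and sum: Σ |<v, e_j>|^2 = 19.
Compute ||v||^2 = v·v = 19.
Deficit = 19 − 19 = 0 ≥ 0, confirming Bessel's inequality. (The deficit equals ||v − Σ <v,e_j> e_j||^2, the squared distance from v to span{e_j}.)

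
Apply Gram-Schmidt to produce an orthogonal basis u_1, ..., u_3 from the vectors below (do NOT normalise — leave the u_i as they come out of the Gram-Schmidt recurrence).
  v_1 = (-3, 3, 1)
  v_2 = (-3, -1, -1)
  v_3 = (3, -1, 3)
Orthogonal basis:
  u_1 = (-3, 3, 1)
  u_2 = (-42/19, -34/19, -24/19)
  u_3 = (-9/23, -27/23, 54/23)

Apply the Gram-Schmidt recurrence
  u_1 = v_1
  u_i = v_i − Σ_{j<i} ((v_i · u_j) / (u_j · u_j)) · u_j.

Step by step this gives:
  u_1 = (-3, 3, 1)
  u_2 = (-42/19, -34/19, -24/19)
  u_3 = (-9/23, -27/23, 54/23)

Orthogonality check:
  u_2 · u_1 = 0 (should be 0)
  u_3 · u_1 = 0 (should be 0)
  u_3 · u_2 = 0 (should be 0)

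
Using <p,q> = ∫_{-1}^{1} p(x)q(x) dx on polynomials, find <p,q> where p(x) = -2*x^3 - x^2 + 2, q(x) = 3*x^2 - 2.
<p,q> = -58/15

Expand the product: p(x)·q(x) = -6*x^5 - 3*x^4 + 4*x^3 + 8*x^2 - 4.
∫_{-1}^{1} of each monomial x^k gives [2/(k+1) if k even, 0 if k odd]. Integrating term-by-term (or equivalently evaluating the antiderivative F(x) = -x^6 - 3*x^5/5 + x^4 + 8*x^3/3 - 4*x at the endpoints):
  F(1) − F(−1) = -29/15 − (29/15) = -58/15.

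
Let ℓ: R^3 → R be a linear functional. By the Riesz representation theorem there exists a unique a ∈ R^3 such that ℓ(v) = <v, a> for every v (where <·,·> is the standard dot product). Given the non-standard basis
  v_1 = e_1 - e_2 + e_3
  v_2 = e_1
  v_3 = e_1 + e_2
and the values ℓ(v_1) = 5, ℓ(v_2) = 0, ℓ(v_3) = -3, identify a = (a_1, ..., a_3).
a = (0, -3, 2)

Write a = (a_1, ..., a_3) in the standard basis. For each basis vector v_i, ℓ(v_i) = <v_i, a> is a linear equation in the a_j's. Collect the n equations into a matrix system V a = ℓ, where row i of V is v_i (expressed in the standard basis). Since V is invertible (lower-triangular with 1s on the diagonal, up to permutation), solve by back-substitution:
  V =
[[1, -1, 1],
 [1, 0, 0],
 [1, 1, 0]]
  V a = (5, 0, -3)
Solving gives a = (0, -3, 2).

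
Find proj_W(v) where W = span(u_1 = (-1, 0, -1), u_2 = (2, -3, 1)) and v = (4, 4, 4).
proj_W(v) = (64/19, 72/19, 88/19)

Set up U = [u_1 | ... | u_2] ∈ R^(3×2). The projector onto W = col(U) is P = U (U^T U)^(-1) U^T.
Compute U^T U =
  [2, -3]
  [-3, 14],
and U^T v = (-8, 0).
Solve U^T U · c = U^T v for the coefficients: c = (-112/19, -24/19). The projection is proj_W(v) = U c.
Check: (v - proj_W(v)) · u_1 = 0  (should be 0).
Check: (v - proj_W(v)) · u_2 = 0  (should be 0).
Result: proj_W(v) = (64/19, 72/19, 88/19).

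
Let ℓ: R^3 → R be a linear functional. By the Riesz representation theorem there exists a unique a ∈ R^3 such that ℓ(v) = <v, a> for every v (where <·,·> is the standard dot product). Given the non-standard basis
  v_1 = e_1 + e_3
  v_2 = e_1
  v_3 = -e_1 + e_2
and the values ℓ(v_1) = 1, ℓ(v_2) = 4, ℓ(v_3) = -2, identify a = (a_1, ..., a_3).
a = (4, 2, -3)

Write a = (a_1, ..., a_3) in the standard basis. For each basis vector v_i, ℓ(v_i) = <v_i, a> is a linear equation in the a_j's. Collect the n equations into a matrix system V a = ℓ, where row i of V is v_i (expressed in the standard basis). Since V is invertible (lower-triangular with 1s on the diagonal, up to permutation), solve by back-substitution:
  V =
[[1, 0, 1],
 [1, 0, 0],
 [-1, 1, 0]]
  V a = (1, 4, -2)
Solving gives a = (4, 2, -3).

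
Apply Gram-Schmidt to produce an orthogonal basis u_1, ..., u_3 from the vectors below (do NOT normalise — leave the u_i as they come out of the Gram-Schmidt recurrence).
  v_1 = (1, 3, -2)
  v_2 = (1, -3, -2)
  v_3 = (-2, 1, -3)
Orthogonal basis:
  u_1 = (1, 3, -2)
  u_2 = (9/7, -15/7, -18/7)
  u_3 = (-14/5, 0, -7/5)

Apply the Gram-Schmidt recurrence
  u_1 = v_1
  u_i = v_i − Σ_{j<i} ((v_i · u_j) / (u_j · u_j)) · u_j.

Step by step this gives:
  u_1 = (1, 3, -2)
  u_2 = (9/7, -15/7, -18/7)
  u_3 = (-14/5, 0, -7/5)

Orthogonality check:
  u_2 · u_1 = 0 (should be 0)
  u_3 · u_1 = 0 (should be 0)
  u_3 · u_2 = 0 (should be 0)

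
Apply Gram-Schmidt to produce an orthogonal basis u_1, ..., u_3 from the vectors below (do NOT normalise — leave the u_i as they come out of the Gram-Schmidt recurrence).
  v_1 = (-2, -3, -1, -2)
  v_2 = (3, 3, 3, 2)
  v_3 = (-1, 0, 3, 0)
Orthogonal basis:
  u_1 = (-2, -3, -1, -2)
  u_2 = (5/9, -2/3, 16/9, -4/9)
  u_3 = (-65/37, 45/74, 65/74, 15/37)

Apply the Gram-Schmidt recurrence
  u_1 = v_1
  u_i = v_i − Σ_{j<i} ((v_i · u_j) / (u_j · u_j)) · u_j.

Step by step this gives:
  u_1 = (-2, -3, -1, -2)
  u_2 = (5/9, -2/3, 16/9, -4/9)
  u_3 = (-65/37, 45/74, 65/74, 15/37)

Orthogonality check:
  u_2 · u_1 = 0 (should be 0)
  u_3 · u_1 = 0 (should be 0)
  u_3 · u_2 = 0 (should be 0)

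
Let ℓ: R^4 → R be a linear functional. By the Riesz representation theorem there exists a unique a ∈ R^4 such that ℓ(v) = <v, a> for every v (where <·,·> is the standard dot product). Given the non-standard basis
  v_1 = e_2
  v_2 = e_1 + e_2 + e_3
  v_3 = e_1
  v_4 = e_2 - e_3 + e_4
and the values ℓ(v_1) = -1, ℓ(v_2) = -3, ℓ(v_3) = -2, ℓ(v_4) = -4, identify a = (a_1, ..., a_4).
a = (-2, -1, 0, -3)

Write a = (a_1, ..., a_4) in the standard basis. For each basis vector v_i, ℓ(v_i) = <v_i, a> is a linear equation in the a_j's. Collect the n equations into a matrix system V a = ℓ, where row i of V is v_i (expressed in the standard basis). Since V is invertible (lower-triangular with 1s on the diagonal, up to permutation), solve by back-substitution:
  V =
[[0, 1, 0, 0],
 [1, 1, 1, 0],
 [1, 0, 0, 0],
 [0, 1, -1, 1]]
  V a = (-1, -3, -2, -4)
Solving gives a = (-2, -1, 0, -3).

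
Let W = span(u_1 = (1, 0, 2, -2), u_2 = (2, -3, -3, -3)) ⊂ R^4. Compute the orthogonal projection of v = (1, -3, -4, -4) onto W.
proj_W(v) = (587/275, -939/275, -1017/275, -861/275)

Set up U = [u_1 | ... | u_2] ∈ R^(4×2). The projector onto W = col(U) is P = U (U^T U)^(-1) U^T.
Compute U^T U =
  [9, 2]
  [2, 31],
and U^T v = (1, 35).
Solve U^T U · c = U^T v for the coefficients: c = (-39/275, 313/275). The projection is proj_W(v) = U c.
Check: (v - proj_W(v)) · u_1 = 0  (should be 0).
Check: (v - proj_W(v)) · u_2 = 0  (should be 0).
Result: proj_W(v) = (587/275, -939/275, -1017/275, -861/275).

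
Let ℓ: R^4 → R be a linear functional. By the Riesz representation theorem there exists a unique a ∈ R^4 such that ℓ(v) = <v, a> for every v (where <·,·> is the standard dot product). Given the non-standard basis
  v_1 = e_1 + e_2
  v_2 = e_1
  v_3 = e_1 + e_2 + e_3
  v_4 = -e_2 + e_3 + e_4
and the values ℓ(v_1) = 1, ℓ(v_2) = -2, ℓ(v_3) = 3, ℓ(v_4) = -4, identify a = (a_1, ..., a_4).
a = (-2, 3, 2, -3)

Write a = (a_1, ..., a_4) in the standard basis. For each basis vector v_i, ℓ(v_i) = <v_i, a> is a linear equation in the a_j's. Collect the n equations into a matrix system V a = ℓ, where row i of V is v_i (expressed in the standard basis). Since V is invertible (lower-triangular with 1s on the diagonal, up to permutation), solve by back-substitution:
  V =
[[1, 1, 0, 0],
 [1, 0, 0, 0],
 [1, 1, 1, 0],
 [0, -1, 1, 1]]
  V a = (1, -2, 3, -4)
Solving gives a = (-2, 3, 2, -3).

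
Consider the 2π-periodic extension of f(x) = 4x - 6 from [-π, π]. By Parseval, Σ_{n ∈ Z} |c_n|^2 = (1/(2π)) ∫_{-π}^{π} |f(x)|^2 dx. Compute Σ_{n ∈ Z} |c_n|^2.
Σ |c_n|^2 = 16π^2/3 + 36

Expand and integrate term by term over [-π, π]:
  ∫ (4x)^2 dx = 16·(2π^3/3); ∫ 2·4·(-6)·x dx = 0 (odd integrand); ∫ (-6)^2 dx = 36·2π.
So (1/(2π)) ∫_{-π}^{π} (4x - 6)^2 dx = 16π^2/3 + 36 = 16π^2/3 + 36.
Parseval ⇒ Σ |c_n|^2 = 16π^2/3 + 36.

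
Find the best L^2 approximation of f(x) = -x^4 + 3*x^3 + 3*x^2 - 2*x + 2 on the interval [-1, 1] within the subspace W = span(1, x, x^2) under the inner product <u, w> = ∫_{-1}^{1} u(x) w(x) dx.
g(x) = 15*x^2/7 - x/5 + 73/35

The best approximation g ∈ W is the orthogonal projection of f onto W. Writing g = a_0 + a_1 x + a_2 x^2, the coefficients solve the normal equations G · a = b where
  G_{ij} = <φ_i, φ_j> and b_i = <f, φ_i>, with φ_0 = 1, φ_1 = x, φ_2 = x^2.
G =
  [2, 0, 2/3]
  [0, 2/3, 0]
  [2/3, 0, 2/5],
b = (28/5, -2/15, 236/105).
Solving gives a_0 = 73/35, a_1 = -1/5, a_2 = 15/7, so
  g(x) = 15*x^2/7 - x/5 + 73/35.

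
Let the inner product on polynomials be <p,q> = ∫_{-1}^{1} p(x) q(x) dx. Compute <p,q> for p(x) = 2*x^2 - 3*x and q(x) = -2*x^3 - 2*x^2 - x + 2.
<p,q> = 82/15

Expand the product: p(x)·q(x) = -4*x^5 + 2*x^4 + 4*x^3 + 7*x^2 - 6*x.
∫_{-1}^{1} of each monomial x^k gives [2/(k+1) if k even, 0 if k odd]. Integrating term-by-term (or equivalently evaluating the antiderivative F(x) = -2*x^6/3 + 2*x^5/5 + x^4 + 7*x^3/3 - 3*x^2 at the endpoints):
  F(1) − F(−1) = 1/15 − (-27/5) = 82/15.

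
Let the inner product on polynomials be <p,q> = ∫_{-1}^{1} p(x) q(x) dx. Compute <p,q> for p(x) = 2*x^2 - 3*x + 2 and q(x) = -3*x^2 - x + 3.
<p,q> = 58/5

Expand the product: p(x)·q(x) = -6*x^4 + 7*x^3 + 3*x^2 - 11*x + 6.
∫_{-1}^{1} of each monomial x^k gives [2/(k+1) if k even, 0 if k odd]. Integrating term-by-term (or equivalently evaluating the antiderivative F(x) = -6*x^5/5 + 7*x^4/4 + x^3 - 11*x^2/2 + 6*x at the endpoints):
  F(1) − F(−1) = 41/20 − (-191/20) = 58/5.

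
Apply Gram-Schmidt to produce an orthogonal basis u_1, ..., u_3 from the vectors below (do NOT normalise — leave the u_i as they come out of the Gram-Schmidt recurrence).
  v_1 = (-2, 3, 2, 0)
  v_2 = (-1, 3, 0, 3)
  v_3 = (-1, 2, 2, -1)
Orthogonal basis:
  u_1 = (-2, 3, 2, 0)
  u_2 = (5/17, 18/17, -22/17, 3)
  u_3 = (51/101, 22/101, 18/101, -5/101)

Apply the Gram-Schmidt recurrence
  u_1 = v_1
  u_i = v_i − Σ_{j<i} ((v_i · u_j) / (u_j · u_j)) · u_j.

Step by step this gives:
  u_1 = (-2, 3, 2, 0)
  u_2 = (5/17, 18/17, -22/17, 3)
  u_3 = (51/101, 22/101, 18/101, -5/101)

Orthogonality check:
  u_2 · u_1 = 0 (should be 0)
  u_3 · u_1 = 0 (should be 0)
  u_3 · u_2 = 0 (should be 0)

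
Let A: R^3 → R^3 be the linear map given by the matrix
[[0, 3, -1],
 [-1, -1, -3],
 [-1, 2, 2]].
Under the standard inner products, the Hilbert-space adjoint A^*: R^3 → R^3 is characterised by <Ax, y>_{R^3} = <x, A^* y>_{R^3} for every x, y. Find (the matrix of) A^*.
A^* = A^T =
[[0, -1, -1],
 [3, -1, 2],
 [-1, -3, 2]]

For real matrices with standard dot products, the defining identity <Ax, y> = <x, A^* y> gives (Ax)^T y = x^T (A^*) y, i.e. x^T A^T y = x^T (A^*) y. Since this holds for all x, y, we must have A^* = A^T. Therefore
A^* =
[[0, -1, -1],
 [3, -1, 2],
 [-1, -3, 2]].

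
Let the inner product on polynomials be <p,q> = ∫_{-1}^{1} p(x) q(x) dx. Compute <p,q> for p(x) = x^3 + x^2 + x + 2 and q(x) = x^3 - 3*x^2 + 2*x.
<p,q> = -50/21

Expand the product: p(x)·q(x) = x^6 - 2*x^5 + x^3 - 4*x^2 + 4*x.
∫_{-1}^{1} of each monomial x^k gives [2/(k+1) if k even, 0 if k odd]. Integrating term-by-term (or equivalently evaluating the antiderivative F(x) = x^7/7 - x^6/3 + x^4/4 - 4*x^3/3 + 2*x^2 at the endpoints):
  F(1) − F(−1) = 61/84 − (87/28) = -50/21.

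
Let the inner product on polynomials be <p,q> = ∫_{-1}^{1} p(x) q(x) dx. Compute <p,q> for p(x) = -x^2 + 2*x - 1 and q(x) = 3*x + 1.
<p,q> = 4/3

Expand the product: p(x)·q(x) = -3*x^3 + 5*x^2 - x - 1.
∫_{-1}^{1} of each monomial x^k gives [2/(k+1) if k even, 0 if k odd]. Integrating term-by-term (or equivalently evaluating the antiderivative F(x) = -3*x^4/4 + 5*x^3/3 - x^2/2 - x at the endpoints):
  F(1) − F(−1) = -7/12 − (-23/12) = 4/3.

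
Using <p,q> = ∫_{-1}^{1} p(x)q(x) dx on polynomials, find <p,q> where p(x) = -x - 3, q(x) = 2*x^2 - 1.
<p,q> = 2

Expand the product: p(x)·q(x) = -2*x^3 - 6*x^2 + x + 3.
∫_{-1}^{1} of each monomial x^k gives [2/(k+1) if k even, 0 if k odd]. Integrating term-by-term (or equivalently evaluating the antiderivative F(x) = -x^4/2 - 2*x^3 + x^2/2 + 3*x at the endpoints):
  F(1) − F(−1) = 1 − (-1) = 2.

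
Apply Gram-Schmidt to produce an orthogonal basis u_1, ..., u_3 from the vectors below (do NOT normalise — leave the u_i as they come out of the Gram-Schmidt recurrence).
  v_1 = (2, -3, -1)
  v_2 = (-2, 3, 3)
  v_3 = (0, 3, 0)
Orthogonal basis:
  u_1 = (2, -3, -1)
  u_2 = (2/7, -3/7, 13/7)
  u_3 = (18/13, 12/13, 0)

Apply the Gram-Schmidt recurrence
  u_1 = v_1
  u_i = v_i − Σ_{j<i} ((v_i · u_j) / (u_j · u_j)) · u_j.

Step by step this gives:
  u_1 = (2, -3, -1)
  u_2 = (2/7, -3/7, 13/7)
  u_3 = (18/13, 12/13, 0)

Orthogonality check:
  u_2 · u_1 = 0 (should be 0)
  u_3 · u_1 = 0 (should be 0)
  u_3 · u_2 = 0 (should be 0)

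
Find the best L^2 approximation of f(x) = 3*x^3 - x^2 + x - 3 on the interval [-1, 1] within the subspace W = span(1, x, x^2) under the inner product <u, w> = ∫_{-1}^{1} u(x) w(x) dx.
g(x) = -x^2 + 14*x/5 - 3

The best approximation g ∈ W is the orthogonal projection of f onto W. Writing g = a_0 + a_1 x + a_2 x^2, the coefficients solve the normal equations G · a = b where
  G_{ij} = <φ_i, φ_j> and b_i = <f, φ_i>, with φ_0 = 1, φ_1 = x, φ_2 = x^2.
G =
  [2, 0, 2/3]
  [0, 2/3, 0]
  [2/3, 0, 2/5],
b = (-20/3, 28/15, -12/5).
Solving gives a_0 = -3, a_1 = 14/5, a_2 = -1, so
  g(x) = -x^2 + 14*x/5 - 3.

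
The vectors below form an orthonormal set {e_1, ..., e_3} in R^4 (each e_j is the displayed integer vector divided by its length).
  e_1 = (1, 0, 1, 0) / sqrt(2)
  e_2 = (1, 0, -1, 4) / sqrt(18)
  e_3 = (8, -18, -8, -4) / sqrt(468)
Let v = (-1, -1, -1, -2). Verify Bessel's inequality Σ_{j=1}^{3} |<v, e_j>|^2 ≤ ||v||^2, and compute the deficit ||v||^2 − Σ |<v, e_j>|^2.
Σ |<v, e_j>|^2 = 7; ||v||^2 = 7; deficit = 0

Write each e_j = u_j / sqrt(<u_j, u_j>) where u_j is the displayed integer vector. Then <v, e_j> = <v, u_j> / sqrt(<u_j, u_j>), so |<v, e_j>|^2 = <v, u_j>^2 / <u_j, u_j>.
Coefficients: <v, e_1> = -2/sqrt(2), <v, e_2> = -8/sqrt(18), <v, e_3> = 26/sqrt(468).
Square and sum: Σ |<v, e_j>|^2 = 7.
Compute ||v||^2 = v·v = 7.
Deficit = 7 − 7 = 0 ≥ 0, confirming Bessel's inequality. (The deficit equals ||v − Σ <v,e_j> e_j||^2, the squared distance from v to span{e_j}.)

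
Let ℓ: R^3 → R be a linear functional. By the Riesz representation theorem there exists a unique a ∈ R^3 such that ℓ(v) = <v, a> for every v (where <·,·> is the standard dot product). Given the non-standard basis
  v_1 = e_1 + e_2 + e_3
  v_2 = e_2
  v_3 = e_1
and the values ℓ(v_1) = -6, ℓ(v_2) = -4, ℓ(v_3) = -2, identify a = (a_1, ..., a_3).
a = (-2, -4, 0)

Write a = (a_1, ..., a_3) in the standard basis. For each basis vector v_i, ℓ(v_i) = <v_i, a> is a linear equation in the a_j's. Collect the n equations into a matrix system V a = ℓ, where row i of V is v_i (expressed in the standard basis). Since V is invertible (lower-triangular with 1s on the diagonal, up to permutation), solve by back-substitution:
  V =
[[1, 1, 1],
 [0, 1, 0],
 [1, 0, 0]]
  V a = (-6, -4, -2)
Solving gives a = (-2, -4, 0).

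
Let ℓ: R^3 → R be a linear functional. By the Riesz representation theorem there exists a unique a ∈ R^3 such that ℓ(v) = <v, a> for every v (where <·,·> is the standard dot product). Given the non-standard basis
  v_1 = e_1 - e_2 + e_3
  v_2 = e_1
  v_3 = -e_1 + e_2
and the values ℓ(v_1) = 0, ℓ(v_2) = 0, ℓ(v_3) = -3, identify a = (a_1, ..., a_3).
a = (0, -3, -3)

Write a = (a_1, ..., a_3) in the standard basis. For each basis vector v_i, ℓ(v_i) = <v_i, a> is a linear equation in the a_j's. Collect the n equations into a matrix system V a = ℓ, where row i of V is v_i (expressed in the standard basis). Since V is invertible (lower-triangular with 1s on the diagonal, up to permutation), solve by back-substitution:
  V =
[[1, -1, 1],
 [1, 0, 0],
 [-1, 1, 0]]
  V a = (0, 0, -3)
Solving gives a = (0, -3, -3).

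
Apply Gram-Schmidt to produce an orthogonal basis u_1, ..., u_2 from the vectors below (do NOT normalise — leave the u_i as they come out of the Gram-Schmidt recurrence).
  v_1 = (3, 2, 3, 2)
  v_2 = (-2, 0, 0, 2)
Orthogonal basis:
  u_1 = (3, 2, 3, 2)
  u_2 = (-23/13, 2/13, 3/13, 28/13)

Apply the Gram-Schmidt recurrence
  u_1 = v_1
  u_i = v_i − Σ_{j<i} ((v_i · u_j) / (u_j · u_j)) · u_j.

Step by step this gives:
  u_1 = (3, 2, 3, 2)
  u_2 = (-23/13, 2/13, 3/13, 28/13)

Orthogonality check:
  u_2 · u_1 = 0 (should be 0)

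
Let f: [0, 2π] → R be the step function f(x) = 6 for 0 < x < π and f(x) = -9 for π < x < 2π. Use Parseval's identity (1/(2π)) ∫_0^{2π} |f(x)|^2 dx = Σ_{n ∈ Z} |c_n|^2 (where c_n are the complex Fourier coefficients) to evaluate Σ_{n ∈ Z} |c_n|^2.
Σ |c_n|^2 = 117/2

Parseval equates the L^2 energy of f (normalised by 1/(2π)) with the ℓ^2 sum of its Fourier coefficients: (1/(2π)) ∫_0^{2π} |f|^2 = Σ |c_n|^2.
Compute the left side: (1/(2π)) [∫_0^π 6^2 dx + ∫_π^{2π} (-9)^2 dx] = (1/(2π)) · (36π + 81π) = (36 + 81)/2 = 117/2.
So Σ_{n ∈ Z} |c_n|^2 = 117/2.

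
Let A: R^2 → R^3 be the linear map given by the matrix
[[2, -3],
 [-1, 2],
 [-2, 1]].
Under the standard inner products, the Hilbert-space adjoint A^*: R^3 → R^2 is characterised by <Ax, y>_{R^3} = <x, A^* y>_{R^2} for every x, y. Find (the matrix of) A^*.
A^* = A^T =
[[2, -1, -2],
 [-3, 2, 1]]

For real matrices with standard dot products, the defining identity <Ax, y> = <x, A^* y> gives (Ax)^T y = x^T (A^*) y, i.e. x^T A^T y = x^T (A^*) y. Since this holds for all x, y, we must have A^* = A^T. Therefore
A^* =
[[2, -1, -2],
 [-3, 2, 1]].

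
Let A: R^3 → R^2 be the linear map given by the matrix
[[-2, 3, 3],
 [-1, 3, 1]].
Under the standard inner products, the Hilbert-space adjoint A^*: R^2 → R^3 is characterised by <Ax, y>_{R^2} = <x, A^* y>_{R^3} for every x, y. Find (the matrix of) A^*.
A^* = A^T =
[[-2, -1],
 [3, 3],
 [3, 1]]

For real matrices with standard dot products, the defining identity <Ax, y> = <x, A^* y> gives (Ax)^T y = x^T (A^*) y, i.e. x^T A^T y = x^T (A^*) y. Since this holds for all x, y, we must have A^* = A^T. Therefore
A^* =
[[-2, -1],
 [3, 3],
 [3, 1]].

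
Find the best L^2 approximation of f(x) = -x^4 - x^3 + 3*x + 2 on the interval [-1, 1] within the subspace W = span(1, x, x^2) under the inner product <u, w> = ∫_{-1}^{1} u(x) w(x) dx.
g(x) = -6*x^2/7 + 12*x/5 + 73/35

The best approximation g ∈ W is the orthogonal projection of f onto W. Writing g = a_0 + a_1 x + a_2 x^2, the coefficients solve the normal equations G · a = b where
  G_{ij} = <φ_i, φ_j> and b_i = <f, φ_i>, with φ_0 = 1, φ_1 = x, φ_2 = x^2.
G =
  [2, 0, 2/3]
  [0, 2/3, 0]
  [2/3, 0, 2/5],
b = (18/5, 8/5, 22/21).
Solving gives a_0 = 73/35, a_1 = 12/5, a_2 = -6/7, so
  g(x) = -6*x^2/7 + 12*x/5 + 73/35.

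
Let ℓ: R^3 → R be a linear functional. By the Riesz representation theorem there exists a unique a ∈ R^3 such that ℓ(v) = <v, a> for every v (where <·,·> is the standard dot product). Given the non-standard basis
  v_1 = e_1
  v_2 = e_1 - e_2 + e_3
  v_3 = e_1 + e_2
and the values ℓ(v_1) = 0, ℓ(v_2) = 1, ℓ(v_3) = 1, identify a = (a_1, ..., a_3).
a = (0, 1, 2)

Write a = (a_1, ..., a_3) in the standard basis. For each basis vector v_i, ℓ(v_i) = <v_i, a> is a linear equation in the a_j's. Collect the n equations into a matrix system V a = ℓ, where row i of V is v_i (expressed in the standard basis). Since V is invertible (lower-triangular with 1s on the diagonal, up to permutation), solve by back-substitution:
  V =
[[1, 0, 0],
 [1, -1, 1],
 [1, 1, 0]]
  V a = (0, 1, 1)
Solving gives a = (0, 1, 2).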